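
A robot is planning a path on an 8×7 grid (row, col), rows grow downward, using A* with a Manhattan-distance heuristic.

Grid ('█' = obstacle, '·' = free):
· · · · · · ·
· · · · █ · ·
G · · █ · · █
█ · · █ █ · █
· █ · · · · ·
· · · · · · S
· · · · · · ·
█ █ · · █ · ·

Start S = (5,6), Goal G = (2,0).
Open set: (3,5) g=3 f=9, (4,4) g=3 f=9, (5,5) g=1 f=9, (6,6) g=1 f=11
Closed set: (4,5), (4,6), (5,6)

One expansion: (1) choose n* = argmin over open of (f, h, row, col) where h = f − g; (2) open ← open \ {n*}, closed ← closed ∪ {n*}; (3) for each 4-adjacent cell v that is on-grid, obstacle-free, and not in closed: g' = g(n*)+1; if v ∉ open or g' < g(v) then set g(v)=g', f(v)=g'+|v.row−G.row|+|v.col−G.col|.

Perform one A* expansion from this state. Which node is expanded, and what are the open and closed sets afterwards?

step 1: expand (3,5) (f=9, h=6) → closed; open now [(2,5) g=4 f=9, (4,4) g=3 f=9, (5,5) g=1 f=9, (6,6) g=1 f=11]

expanded=(3,5); open=[(2,5) g=4 f=9, (4,4) g=3 f=9, (5,5) g=1 f=9, (6,6) g=1 f=11]; closed=[(3,5), (4,5), (4,6), (5,6)]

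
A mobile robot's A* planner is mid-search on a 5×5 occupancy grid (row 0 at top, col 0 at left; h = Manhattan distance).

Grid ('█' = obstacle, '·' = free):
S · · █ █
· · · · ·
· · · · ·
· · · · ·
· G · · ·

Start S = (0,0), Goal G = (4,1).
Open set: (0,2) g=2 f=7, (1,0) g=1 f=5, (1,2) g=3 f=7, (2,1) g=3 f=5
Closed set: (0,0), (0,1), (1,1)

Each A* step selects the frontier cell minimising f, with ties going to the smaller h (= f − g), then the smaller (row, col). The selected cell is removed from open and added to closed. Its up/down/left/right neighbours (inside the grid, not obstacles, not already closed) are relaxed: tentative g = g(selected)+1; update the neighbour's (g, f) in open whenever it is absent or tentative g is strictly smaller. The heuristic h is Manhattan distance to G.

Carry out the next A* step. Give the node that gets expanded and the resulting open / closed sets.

expanded=(2,1); open=[(0,2) g=2 f=7, (1,0) g=1 f=5, (1,2) g=3 f=7, (2,0) g=4 f=7, (2,2) g=4 f=7, (3,1) g=4 f=5]; closed=[(0,0), (0,1), (1,1), (2,1)]

step 1: expand (2,1) (f=5, h=2) → closed; open now [(0,2) g=2 f=7, (1,0) g=1 f=5, (1,2) g=3 f=7, (2,0) g=4 f=7, (2,2) g=4 f=7, (3,1) g=4 f=5]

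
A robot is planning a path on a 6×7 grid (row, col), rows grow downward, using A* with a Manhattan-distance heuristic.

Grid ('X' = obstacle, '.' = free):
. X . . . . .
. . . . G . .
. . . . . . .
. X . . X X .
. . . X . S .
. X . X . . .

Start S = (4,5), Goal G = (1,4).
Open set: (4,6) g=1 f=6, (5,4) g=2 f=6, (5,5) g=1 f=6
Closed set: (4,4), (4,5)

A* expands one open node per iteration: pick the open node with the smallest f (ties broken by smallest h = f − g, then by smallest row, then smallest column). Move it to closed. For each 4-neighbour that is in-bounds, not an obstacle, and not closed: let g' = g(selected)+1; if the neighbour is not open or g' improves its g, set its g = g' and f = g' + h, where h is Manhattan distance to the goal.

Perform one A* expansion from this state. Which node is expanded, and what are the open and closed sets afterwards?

expanded=(5,4); open=[(4,6) g=1 f=6, (5,5) g=1 f=6]; closed=[(4,4), (4,5), (5,4)]

step 1: expand (5,4) (f=6, h=4) → closed; open now [(4,6) g=1 f=6, (5,5) g=1 f=6]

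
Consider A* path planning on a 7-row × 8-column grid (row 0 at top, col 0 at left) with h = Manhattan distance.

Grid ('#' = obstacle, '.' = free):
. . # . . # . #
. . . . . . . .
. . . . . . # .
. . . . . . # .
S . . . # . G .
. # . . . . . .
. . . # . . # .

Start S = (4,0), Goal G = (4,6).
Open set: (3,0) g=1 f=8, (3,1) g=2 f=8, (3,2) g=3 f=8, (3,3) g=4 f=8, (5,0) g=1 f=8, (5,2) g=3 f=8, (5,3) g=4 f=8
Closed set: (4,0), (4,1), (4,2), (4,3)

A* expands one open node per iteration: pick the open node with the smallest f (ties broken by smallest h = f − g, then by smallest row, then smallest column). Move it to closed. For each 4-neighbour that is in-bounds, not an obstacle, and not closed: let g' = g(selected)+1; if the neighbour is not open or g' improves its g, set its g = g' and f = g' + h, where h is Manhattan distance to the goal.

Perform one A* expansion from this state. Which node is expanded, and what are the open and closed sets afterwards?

step 1: expand (3,3) (f=8, h=4) → closed; open now [(2,3) g=5 f=10, (3,0) g=1 f=8, (3,1) g=2 f=8, (3,2) g=3 f=8, (3,4) g=5 f=8, (5,0) g=1 f=8, (5,2) g=3 f=8, (5,3) g=4 f=8]

expanded=(3,3); open=[(2,3) g=5 f=10, (3,0) g=1 f=8, (3,1) g=2 f=8, (3,2) g=3 f=8, (3,4) g=5 f=8, (5,0) g=1 f=8, (5,2) g=3 f=8, (5,3) g=4 f=8]; closed=[(3,3), (4,0), (4,1), (4,2), (4,3)]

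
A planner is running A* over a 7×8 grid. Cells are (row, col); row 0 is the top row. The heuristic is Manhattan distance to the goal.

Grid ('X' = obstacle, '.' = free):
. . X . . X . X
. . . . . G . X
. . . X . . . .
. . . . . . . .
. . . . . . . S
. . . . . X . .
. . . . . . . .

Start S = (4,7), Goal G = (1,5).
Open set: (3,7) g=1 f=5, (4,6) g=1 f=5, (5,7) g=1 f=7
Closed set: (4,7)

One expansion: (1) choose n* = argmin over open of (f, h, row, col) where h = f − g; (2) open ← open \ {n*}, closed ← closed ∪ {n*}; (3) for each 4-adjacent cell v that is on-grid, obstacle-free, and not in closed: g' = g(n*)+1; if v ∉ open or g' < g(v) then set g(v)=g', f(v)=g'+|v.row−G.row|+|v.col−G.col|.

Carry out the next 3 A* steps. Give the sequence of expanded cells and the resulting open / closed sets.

order=[(3,7) → (2,7) → (2,6)]; open=[(1,6) g=4 f=5, (2,5) g=4 f=5, (3,6) g=2 f=5, (4,6) g=1 f=5, (5,7) g=1 f=7]; closed=[(2,6), (2,7), (3,7), (4,7)]

step 1: expand (3,7) (f=5, h=4) → closed; open now [(2,7) g=2 f=5, (3,6) g=2 f=5, (4,6) g=1 f=5, (5,7) g=1 f=7]
step 2: expand (2,7) (f=5, h=3) → closed; open now [(2,6) g=3 f=5, (3,6) g=2 f=5, (4,6) g=1 f=5, (5,7) g=1 f=7]
step 3: expand (2,6) (f=5, h=2) → closed; open now [(1,6) g=4 f=5, (2,5) g=4 f=5, (3,6) g=2 f=5, (4,6) g=1 f=5, (5,7) g=1 f=7]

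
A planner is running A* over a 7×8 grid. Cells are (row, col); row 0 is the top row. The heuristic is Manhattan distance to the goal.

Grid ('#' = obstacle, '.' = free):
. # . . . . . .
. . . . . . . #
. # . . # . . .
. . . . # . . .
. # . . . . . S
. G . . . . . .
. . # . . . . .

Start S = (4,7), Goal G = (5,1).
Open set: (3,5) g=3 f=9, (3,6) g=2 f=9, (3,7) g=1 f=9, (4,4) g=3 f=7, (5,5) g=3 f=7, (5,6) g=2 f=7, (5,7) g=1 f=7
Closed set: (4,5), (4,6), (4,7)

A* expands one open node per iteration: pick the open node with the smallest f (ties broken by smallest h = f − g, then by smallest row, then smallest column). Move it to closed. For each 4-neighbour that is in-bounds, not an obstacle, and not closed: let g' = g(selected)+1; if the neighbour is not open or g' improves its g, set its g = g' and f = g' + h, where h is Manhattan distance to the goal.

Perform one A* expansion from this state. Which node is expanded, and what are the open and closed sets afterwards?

expanded=(4,4); open=[(3,5) g=3 f=9, (3,6) g=2 f=9, (3,7) g=1 f=9, (4,3) g=4 f=7, (5,4) g=4 f=7, (5,5) g=3 f=7, (5,6) g=2 f=7, (5,7) g=1 f=7]; closed=[(4,4), (4,5), (4,6), (4,7)]

step 1: expand (4,4) (f=7, h=4) → closed; open now [(3,5) g=3 f=9, (3,6) g=2 f=9, (3,7) g=1 f=9, (4,3) g=4 f=7, (5,4) g=4 f=7, (5,5) g=3 f=7, (5,6) g=2 f=7, (5,7) g=1 f=7]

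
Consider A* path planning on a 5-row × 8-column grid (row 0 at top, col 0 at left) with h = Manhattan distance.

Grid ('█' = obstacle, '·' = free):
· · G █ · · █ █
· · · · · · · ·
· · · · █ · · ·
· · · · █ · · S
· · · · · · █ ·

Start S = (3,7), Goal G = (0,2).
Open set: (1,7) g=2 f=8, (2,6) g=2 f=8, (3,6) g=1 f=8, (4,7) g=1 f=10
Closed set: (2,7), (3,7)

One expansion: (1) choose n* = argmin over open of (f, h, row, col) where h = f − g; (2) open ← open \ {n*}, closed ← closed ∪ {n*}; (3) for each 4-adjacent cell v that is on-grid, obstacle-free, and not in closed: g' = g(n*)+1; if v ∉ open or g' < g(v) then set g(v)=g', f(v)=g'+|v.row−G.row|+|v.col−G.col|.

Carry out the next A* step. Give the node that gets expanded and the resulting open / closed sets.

step 1: expand (1,7) (f=8, h=6) → closed; open now [(1,6) g=3 f=8, (2,6) g=2 f=8, (3,6) g=1 f=8, (4,7) g=1 f=10]

expanded=(1,7); open=[(1,6) g=3 f=8, (2,6) g=2 f=8, (3,6) g=1 f=8, (4,7) g=1 f=10]; closed=[(1,7), (2,7), (3,7)]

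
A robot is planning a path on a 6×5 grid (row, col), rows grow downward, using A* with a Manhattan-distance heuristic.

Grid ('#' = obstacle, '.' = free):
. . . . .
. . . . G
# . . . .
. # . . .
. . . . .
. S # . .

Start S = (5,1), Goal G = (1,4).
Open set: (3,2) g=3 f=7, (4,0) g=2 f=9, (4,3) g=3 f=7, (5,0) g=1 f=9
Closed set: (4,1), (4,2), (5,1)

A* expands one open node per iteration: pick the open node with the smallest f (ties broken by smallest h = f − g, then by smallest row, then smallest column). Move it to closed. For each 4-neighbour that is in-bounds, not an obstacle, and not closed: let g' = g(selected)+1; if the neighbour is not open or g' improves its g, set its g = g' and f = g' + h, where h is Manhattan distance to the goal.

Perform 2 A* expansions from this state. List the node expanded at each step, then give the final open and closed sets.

order=[(3,2) → (2,2)]; open=[(1,2) g=5 f=7, (2,1) g=5 f=9, (2,3) g=5 f=7, (3,3) g=4 f=7, (4,0) g=2 f=9, (4,3) g=3 f=7, (5,0) g=1 f=9]; closed=[(2,2), (3,2), (4,1), (4,2), (5,1)]

step 1: expand (3,2) (f=7, h=4) → closed; open now [(2,2) g=4 f=7, (3,3) g=4 f=7, (4,0) g=2 f=9, (4,3) g=3 f=7, (5,0) g=1 f=9]
step 2: expand (2,2) (f=7, h=3) → closed; open now [(1,2) g=5 f=7, (2,1) g=5 f=9, (2,3) g=5 f=7, (3,3) g=4 f=7, (4,0) g=2 f=9, (4,3) g=3 f=7, (5,0) g=1 f=9]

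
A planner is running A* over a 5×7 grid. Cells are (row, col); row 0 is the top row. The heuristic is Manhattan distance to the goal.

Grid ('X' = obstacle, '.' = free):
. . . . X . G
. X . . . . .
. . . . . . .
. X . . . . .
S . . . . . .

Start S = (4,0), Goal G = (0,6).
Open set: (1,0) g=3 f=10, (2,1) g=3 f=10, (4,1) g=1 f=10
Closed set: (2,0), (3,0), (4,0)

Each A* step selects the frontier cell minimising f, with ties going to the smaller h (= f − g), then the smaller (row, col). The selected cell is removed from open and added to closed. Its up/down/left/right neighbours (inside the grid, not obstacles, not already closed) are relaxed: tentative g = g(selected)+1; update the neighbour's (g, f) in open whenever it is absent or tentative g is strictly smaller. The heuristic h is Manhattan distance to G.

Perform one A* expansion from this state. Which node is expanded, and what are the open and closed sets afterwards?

step 1: expand (1,0) (f=10, h=7) → closed; open now [(0,0) g=4 f=10, (2,1) g=3 f=10, (4,1) g=1 f=10]

expanded=(1,0); open=[(0,0) g=4 f=10, (2,1) g=3 f=10, (4,1) g=1 f=10]; closed=[(1,0), (2,0), (3,0), (4,0)]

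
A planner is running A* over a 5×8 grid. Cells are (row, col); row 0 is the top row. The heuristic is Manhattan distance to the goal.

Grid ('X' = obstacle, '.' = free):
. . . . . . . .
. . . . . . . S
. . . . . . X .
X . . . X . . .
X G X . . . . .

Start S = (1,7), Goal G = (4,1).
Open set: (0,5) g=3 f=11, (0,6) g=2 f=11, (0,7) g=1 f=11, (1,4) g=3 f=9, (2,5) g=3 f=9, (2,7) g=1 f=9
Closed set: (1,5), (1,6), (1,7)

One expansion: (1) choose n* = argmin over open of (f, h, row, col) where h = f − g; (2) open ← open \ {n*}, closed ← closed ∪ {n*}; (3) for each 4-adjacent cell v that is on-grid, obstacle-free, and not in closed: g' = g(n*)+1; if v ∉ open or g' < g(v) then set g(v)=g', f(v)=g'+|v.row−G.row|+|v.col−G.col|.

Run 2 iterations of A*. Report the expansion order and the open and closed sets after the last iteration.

order=[(1,4) → (1,3)]; open=[(0,3) g=5 f=11, (0,4) g=4 f=11, (0,5) g=3 f=11, (0,6) g=2 f=11, (0,7) g=1 f=11, (1,2) g=5 f=9, (2,3) g=5 f=9, (2,4) g=4 f=9, (2,5) g=3 f=9, (2,7) g=1 f=9]; closed=[(1,3), (1,4), (1,5), (1,6), (1,7)]

step 1: expand (1,4) (f=9, h=6) → closed; open now [(0,4) g=4 f=11, (0,5) g=3 f=11, (0,6) g=2 f=11, (0,7) g=1 f=11, (1,3) g=4 f=9, (2,4) g=4 f=9, (2,5) g=3 f=9, (2,7) g=1 f=9]
step 2: expand (1,3) (f=9, h=5) → closed; open now [(0,3) g=5 f=11, (0,4) g=4 f=11, (0,5) g=3 f=11, (0,6) g=2 f=11, (0,7) g=1 f=11, (1,2) g=5 f=9, (2,3) g=5 f=9, (2,4) g=4 f=9, (2,5) g=3 f=9, (2,7) g=1 f=9]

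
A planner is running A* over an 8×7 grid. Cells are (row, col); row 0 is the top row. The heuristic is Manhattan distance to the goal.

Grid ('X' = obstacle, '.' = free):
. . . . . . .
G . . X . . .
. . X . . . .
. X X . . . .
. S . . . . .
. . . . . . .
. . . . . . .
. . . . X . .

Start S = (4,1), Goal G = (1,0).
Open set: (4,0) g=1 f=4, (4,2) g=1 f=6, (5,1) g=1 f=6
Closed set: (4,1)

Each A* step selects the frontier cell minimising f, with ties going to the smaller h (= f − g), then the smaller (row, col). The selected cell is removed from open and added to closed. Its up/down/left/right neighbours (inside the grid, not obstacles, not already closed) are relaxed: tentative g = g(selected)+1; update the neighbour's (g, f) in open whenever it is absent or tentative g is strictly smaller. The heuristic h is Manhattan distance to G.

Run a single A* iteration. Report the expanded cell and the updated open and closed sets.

expanded=(4,0); open=[(3,0) g=2 f=4, (4,2) g=1 f=6, (5,0) g=2 f=6, (5,1) g=1 f=6]; closed=[(4,0), (4,1)]

step 1: expand (4,0) (f=4, h=3) → closed; open now [(3,0) g=2 f=4, (4,2) g=1 f=6, (5,0) g=2 f=6, (5,1) g=1 f=6]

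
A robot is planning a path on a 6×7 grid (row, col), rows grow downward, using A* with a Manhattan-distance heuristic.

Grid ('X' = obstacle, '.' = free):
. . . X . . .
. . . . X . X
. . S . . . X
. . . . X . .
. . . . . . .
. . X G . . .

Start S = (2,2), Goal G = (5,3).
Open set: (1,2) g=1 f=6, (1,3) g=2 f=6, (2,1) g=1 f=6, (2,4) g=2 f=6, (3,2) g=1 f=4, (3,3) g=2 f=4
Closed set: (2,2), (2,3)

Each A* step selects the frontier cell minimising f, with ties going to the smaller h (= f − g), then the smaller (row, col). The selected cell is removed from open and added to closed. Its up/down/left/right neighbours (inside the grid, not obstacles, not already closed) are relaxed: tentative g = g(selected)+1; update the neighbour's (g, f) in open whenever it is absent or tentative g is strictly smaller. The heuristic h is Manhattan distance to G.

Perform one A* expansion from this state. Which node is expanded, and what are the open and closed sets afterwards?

step 1: expand (3,3) (f=4, h=2) → closed; open now [(1,2) g=1 f=6, (1,3) g=2 f=6, (2,1) g=1 f=6, (2,4) g=2 f=6, (3,2) g=1 f=4, (4,3) g=3 f=4]

expanded=(3,3); open=[(1,2) g=1 f=6, (1,3) g=2 f=6, (2,1) g=1 f=6, (2,4) g=2 f=6, (3,2) g=1 f=4, (4,3) g=3 f=4]; closed=[(2,2), (2,3), (3,3)]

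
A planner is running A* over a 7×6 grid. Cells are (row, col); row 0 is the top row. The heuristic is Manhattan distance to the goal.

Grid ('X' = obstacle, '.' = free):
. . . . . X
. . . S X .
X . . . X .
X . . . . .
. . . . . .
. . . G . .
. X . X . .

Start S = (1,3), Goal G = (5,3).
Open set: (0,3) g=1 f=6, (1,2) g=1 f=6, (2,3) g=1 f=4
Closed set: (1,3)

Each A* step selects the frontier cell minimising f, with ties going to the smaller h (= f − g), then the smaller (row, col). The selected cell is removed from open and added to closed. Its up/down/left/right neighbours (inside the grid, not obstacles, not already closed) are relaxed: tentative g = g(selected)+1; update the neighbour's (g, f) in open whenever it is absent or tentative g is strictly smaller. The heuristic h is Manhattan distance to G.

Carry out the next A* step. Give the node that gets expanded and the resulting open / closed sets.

step 1: expand (2,3) (f=4, h=3) → closed; open now [(0,3) g=1 f=6, (1,2) g=1 f=6, (2,2) g=2 f=6, (3,3) g=2 f=4]

expanded=(2,3); open=[(0,3) g=1 f=6, (1,2) g=1 f=6, (2,2) g=2 f=6, (3,3) g=2 f=4]; closed=[(1,3), (2,3)]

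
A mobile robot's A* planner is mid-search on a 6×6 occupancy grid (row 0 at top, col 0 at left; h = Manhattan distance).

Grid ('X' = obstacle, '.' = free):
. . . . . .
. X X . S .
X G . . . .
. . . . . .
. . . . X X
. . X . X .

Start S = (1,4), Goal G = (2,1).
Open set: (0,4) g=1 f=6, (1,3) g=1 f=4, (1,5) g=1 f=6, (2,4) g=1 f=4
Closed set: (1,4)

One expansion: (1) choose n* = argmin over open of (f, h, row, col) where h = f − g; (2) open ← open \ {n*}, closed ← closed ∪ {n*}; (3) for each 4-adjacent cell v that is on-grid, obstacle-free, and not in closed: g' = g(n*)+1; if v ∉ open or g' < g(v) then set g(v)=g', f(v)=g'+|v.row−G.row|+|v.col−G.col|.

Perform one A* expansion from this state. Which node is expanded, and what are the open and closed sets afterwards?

expanded=(1,3); open=[(0,3) g=2 f=6, (0,4) g=1 f=6, (1,5) g=1 f=6, (2,3) g=2 f=4, (2,4) g=1 f=4]; closed=[(1,3), (1,4)]

step 1: expand (1,3) (f=4, h=3) → closed; open now [(0,3) g=2 f=6, (0,4) g=1 f=6, (1,5) g=1 f=6, (2,3) g=2 f=4, (2,4) g=1 f=4]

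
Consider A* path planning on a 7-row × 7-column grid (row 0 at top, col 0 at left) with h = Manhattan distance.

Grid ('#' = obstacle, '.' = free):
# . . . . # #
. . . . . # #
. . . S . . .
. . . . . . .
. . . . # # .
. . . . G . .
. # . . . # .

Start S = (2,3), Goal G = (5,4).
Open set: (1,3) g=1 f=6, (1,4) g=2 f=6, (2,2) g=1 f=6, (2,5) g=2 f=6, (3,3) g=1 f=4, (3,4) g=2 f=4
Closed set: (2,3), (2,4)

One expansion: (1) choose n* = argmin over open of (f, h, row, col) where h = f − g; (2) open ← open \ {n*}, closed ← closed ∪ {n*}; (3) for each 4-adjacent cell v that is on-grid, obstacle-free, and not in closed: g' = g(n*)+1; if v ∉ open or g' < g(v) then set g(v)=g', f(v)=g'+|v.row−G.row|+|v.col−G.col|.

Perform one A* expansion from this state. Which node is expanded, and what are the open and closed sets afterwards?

expanded=(3,4); open=[(1,3) g=1 f=6, (1,4) g=2 f=6, (2,2) g=1 f=6, (2,5) g=2 f=6, (3,3) g=1 f=4, (3,5) g=3 f=6]; closed=[(2,3), (2,4), (3,4)]

step 1: expand (3,4) (f=4, h=2) → closed; open now [(1,3) g=1 f=6, (1,4) g=2 f=6, (2,2) g=1 f=6, (2,5) g=2 f=6, (3,3) g=1 f=4, (3,5) g=3 f=6]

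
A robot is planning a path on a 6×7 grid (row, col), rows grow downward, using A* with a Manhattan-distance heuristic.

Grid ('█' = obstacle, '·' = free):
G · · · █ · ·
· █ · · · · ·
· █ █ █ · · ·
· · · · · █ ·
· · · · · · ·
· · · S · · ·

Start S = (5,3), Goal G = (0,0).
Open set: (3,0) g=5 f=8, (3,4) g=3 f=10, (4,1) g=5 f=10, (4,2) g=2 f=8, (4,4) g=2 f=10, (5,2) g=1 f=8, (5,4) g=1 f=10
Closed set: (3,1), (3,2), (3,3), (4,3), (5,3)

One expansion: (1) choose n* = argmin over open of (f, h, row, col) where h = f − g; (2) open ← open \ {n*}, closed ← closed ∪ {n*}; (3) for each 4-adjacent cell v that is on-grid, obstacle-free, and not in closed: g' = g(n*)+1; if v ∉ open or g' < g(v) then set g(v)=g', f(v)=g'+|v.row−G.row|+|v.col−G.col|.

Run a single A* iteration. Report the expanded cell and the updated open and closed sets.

expanded=(3,0); open=[(2,0) g=6 f=8, (3,4) g=3 f=10, (4,0) g=6 f=10, (4,1) g=5 f=10, (4,2) g=2 f=8, (4,4) g=2 f=10, (5,2) g=1 f=8, (5,4) g=1 f=10]; closed=[(3,0), (3,1), (3,2), (3,3), (4,3), (5,3)]

step 1: expand (3,0) (f=8, h=3) → closed; open now [(2,0) g=6 f=8, (3,4) g=3 f=10, (4,0) g=6 f=10, (4,1) g=5 f=10, (4,2) g=2 f=8, (4,4) g=2 f=10, (5,2) g=1 f=8, (5,4) g=1 f=10]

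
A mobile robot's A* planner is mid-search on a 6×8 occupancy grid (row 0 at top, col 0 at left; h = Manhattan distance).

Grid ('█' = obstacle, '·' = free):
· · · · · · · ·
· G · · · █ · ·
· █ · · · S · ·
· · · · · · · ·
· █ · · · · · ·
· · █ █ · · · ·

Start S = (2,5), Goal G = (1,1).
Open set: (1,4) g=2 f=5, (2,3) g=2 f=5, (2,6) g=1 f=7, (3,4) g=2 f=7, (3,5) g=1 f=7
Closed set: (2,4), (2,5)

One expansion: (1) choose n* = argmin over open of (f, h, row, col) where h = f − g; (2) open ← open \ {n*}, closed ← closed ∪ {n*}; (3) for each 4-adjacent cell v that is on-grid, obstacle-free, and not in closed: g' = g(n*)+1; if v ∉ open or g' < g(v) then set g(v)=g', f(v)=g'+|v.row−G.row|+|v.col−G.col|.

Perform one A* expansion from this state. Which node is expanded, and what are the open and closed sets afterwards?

step 1: expand (1,4) (f=5, h=3) → closed; open now [(0,4) g=3 f=7, (1,3) g=3 f=5, (2,3) g=2 f=5, (2,6) g=1 f=7, (3,4) g=2 f=7, (3,5) g=1 f=7]

expanded=(1,4); open=[(0,4) g=3 f=7, (1,3) g=3 f=5, (2,3) g=2 f=5, (2,6) g=1 f=7, (3,4) g=2 f=7, (3,5) g=1 f=7]; closed=[(1,4), (2,4), (2,5)]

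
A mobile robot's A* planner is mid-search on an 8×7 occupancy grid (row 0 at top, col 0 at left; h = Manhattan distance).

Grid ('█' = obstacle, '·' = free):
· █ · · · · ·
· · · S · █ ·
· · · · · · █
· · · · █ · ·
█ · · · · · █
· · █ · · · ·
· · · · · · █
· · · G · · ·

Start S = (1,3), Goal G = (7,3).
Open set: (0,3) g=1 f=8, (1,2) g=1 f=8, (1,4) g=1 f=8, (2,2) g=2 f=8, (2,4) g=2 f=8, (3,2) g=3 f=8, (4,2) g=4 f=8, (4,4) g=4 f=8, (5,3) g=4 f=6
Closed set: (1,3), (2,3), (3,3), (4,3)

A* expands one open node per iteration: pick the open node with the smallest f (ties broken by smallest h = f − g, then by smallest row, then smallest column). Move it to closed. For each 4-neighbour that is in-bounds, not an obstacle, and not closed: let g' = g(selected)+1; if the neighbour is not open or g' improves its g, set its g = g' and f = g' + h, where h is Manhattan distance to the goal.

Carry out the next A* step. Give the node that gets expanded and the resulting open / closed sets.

expanded=(5,3); open=[(0,3) g=1 f=8, (1,2) g=1 f=8, (1,4) g=1 f=8, (2,2) g=2 f=8, (2,4) g=2 f=8, (3,2) g=3 f=8, (4,2) g=4 f=8, (4,4) g=4 f=8, (5,4) g=5 f=8, (6,3) g=5 f=6]; closed=[(1,3), (2,3), (3,3), (4,3), (5,3)]

step 1: expand (5,3) (f=6, h=2) → closed; open now [(0,3) g=1 f=8, (1,2) g=1 f=8, (1,4) g=1 f=8, (2,2) g=2 f=8, (2,4) g=2 f=8, (3,2) g=3 f=8, (4,2) g=4 f=8, (4,4) g=4 f=8, (5,4) g=5 f=8, (6,3) g=5 f=6]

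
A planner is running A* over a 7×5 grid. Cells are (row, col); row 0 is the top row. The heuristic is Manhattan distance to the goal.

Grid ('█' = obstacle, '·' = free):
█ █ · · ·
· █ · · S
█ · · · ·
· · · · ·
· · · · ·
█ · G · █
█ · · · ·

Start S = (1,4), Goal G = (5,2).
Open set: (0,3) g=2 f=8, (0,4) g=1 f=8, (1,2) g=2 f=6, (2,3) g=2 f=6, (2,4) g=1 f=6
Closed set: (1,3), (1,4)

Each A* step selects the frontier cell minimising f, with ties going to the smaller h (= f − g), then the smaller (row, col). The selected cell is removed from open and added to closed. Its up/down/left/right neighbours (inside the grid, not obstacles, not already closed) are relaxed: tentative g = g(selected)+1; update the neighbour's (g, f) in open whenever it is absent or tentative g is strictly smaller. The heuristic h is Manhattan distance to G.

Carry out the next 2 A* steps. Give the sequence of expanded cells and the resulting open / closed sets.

order=[(1,2) → (2,2)]; open=[(0,2) g=3 f=8, (0,3) g=2 f=8, (0,4) g=1 f=8, (2,1) g=4 f=8, (2,3) g=2 f=6, (2,4) g=1 f=6, (3,2) g=4 f=6]; closed=[(1,2), (1,3), (1,4), (2,2)]

step 1: expand (1,2) (f=6, h=4) → closed; open now [(0,2) g=3 f=8, (0,3) g=2 f=8, (0,4) g=1 f=8, (2,2) g=3 f=6, (2,3) g=2 f=6, (2,4) g=1 f=6]
step 2: expand (2,2) (f=6, h=3) → closed; open now [(0,2) g=3 f=8, (0,3) g=2 f=8, (0,4) g=1 f=8, (2,1) g=4 f=8, (2,3) g=2 f=6, (2,4) g=1 f=6, (3,2) g=4 f=6]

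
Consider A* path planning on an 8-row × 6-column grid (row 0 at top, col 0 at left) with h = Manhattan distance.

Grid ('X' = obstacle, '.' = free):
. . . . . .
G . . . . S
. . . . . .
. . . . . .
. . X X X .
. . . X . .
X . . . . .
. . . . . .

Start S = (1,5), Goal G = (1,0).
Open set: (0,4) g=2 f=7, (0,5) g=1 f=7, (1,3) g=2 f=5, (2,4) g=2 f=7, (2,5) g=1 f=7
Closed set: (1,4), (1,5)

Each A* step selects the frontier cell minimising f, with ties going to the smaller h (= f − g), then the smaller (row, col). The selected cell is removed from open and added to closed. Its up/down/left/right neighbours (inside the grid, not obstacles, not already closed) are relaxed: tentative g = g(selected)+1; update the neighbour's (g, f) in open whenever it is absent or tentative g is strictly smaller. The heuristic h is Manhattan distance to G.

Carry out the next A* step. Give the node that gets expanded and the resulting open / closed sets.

step 1: expand (1,3) (f=5, h=3) → closed; open now [(0,3) g=3 f=7, (0,4) g=2 f=7, (0,5) g=1 f=7, (1,2) g=3 f=5, (2,3) g=3 f=7, (2,4) g=2 f=7, (2,5) g=1 f=7]

expanded=(1,3); open=[(0,3) g=3 f=7, (0,4) g=2 f=7, (0,5) g=1 f=7, (1,2) g=3 f=5, (2,3) g=3 f=7, (2,4) g=2 f=7, (2,5) g=1 f=7]; closed=[(1,3), (1,4), (1,5)]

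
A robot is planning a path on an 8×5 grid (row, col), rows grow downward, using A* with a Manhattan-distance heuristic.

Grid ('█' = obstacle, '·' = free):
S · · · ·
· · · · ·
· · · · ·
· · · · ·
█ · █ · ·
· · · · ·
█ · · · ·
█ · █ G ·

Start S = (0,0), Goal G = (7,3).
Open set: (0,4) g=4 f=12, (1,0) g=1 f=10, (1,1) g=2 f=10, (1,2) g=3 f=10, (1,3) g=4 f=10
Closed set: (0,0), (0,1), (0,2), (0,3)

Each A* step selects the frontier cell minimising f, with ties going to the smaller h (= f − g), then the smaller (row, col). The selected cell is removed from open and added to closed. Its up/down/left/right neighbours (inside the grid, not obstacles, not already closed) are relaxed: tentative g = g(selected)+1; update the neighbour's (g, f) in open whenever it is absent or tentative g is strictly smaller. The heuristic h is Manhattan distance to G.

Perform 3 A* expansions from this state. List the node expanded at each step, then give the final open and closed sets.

order=[(1,3) → (2,3) → (3,3)]; open=[(0,4) g=4 f=12, (1,0) g=1 f=10, (1,1) g=2 f=10, (1,2) g=3 f=10, (1,4) g=5 f=12, (2,2) g=6 f=12, (2,4) g=6 f=12, (3,2) g=7 f=12, (3,4) g=7 f=12, (4,3) g=7 f=10]; closed=[(0,0), (0,1), (0,2), (0,3), (1,3), (2,3), (3,3)]

step 1: expand (1,3) (f=10, h=6) → closed; open now [(0,4) g=4 f=12, (1,0) g=1 f=10, (1,1) g=2 f=10, (1,2) g=3 f=10, (1,4) g=5 f=12, (2,3) g=5 f=10]
step 2: expand (2,3) (f=10, h=5) → closed; open now [(0,4) g=4 f=12, (1,0) g=1 f=10, (1,1) g=2 f=10, (1,2) g=3 f=10, (1,4) g=5 f=12, (2,2) g=6 f=12, (2,4) g=6 f=12, (3,3) g=6 f=10]
step 3: expand (3,3) (f=10, h=4) → closed; open now [(0,4) g=4 f=12, (1,0) g=1 f=10, (1,1) g=2 f=10, (1,2) g=3 f=10, (1,4) g=5 f=12, (2,2) g=6 f=12, (2,4) g=6 f=12, (3,2) g=7 f=12, (3,4) g=7 f=12, (4,3) g=7 f=10]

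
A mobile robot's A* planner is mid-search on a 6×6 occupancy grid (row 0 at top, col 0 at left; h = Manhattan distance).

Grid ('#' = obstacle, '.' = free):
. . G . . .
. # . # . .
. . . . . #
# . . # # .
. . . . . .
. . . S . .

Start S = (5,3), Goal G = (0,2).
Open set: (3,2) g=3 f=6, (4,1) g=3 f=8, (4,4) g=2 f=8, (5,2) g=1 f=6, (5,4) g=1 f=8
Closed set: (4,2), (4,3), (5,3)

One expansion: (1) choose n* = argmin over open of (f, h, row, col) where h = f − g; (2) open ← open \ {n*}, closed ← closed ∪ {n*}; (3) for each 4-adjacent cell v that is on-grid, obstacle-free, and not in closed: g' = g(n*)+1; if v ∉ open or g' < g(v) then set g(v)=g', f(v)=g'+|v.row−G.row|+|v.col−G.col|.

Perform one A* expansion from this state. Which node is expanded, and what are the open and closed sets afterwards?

step 1: expand (3,2) (f=6, h=3) → closed; open now [(2,2) g=4 f=6, (3,1) g=4 f=8, (4,1) g=3 f=8, (4,4) g=2 f=8, (5,2) g=1 f=6, (5,4) g=1 f=8]

expanded=(3,2); open=[(2,2) g=4 f=6, (3,1) g=4 f=8, (4,1) g=3 f=8, (4,4) g=2 f=8, (5,2) g=1 f=6, (5,4) g=1 f=8]; closed=[(3,2), (4,2), (4,3), (5,3)]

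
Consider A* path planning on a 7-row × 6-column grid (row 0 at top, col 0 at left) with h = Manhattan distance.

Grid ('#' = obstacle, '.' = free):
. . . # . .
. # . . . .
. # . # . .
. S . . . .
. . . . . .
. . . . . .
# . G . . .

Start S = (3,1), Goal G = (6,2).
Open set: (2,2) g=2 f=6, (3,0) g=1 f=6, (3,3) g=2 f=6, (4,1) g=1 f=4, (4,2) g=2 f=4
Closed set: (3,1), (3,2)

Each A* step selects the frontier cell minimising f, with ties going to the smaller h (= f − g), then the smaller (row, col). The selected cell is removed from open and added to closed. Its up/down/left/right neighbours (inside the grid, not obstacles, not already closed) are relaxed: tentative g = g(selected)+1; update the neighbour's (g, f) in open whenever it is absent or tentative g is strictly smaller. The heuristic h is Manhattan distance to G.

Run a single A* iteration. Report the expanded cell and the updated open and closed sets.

step 1: expand (4,2) (f=4, h=2) → closed; open now [(2,2) g=2 f=6, (3,0) g=1 f=6, (3,3) g=2 f=6, (4,1) g=1 f=4, (4,3) g=3 f=6, (5,2) g=3 f=4]

expanded=(4,2); open=[(2,2) g=2 f=6, (3,0) g=1 f=6, (3,3) g=2 f=6, (4,1) g=1 f=4, (4,3) g=3 f=6, (5,2) g=3 f=4]; closed=[(3,1), (3,2), (4,2)]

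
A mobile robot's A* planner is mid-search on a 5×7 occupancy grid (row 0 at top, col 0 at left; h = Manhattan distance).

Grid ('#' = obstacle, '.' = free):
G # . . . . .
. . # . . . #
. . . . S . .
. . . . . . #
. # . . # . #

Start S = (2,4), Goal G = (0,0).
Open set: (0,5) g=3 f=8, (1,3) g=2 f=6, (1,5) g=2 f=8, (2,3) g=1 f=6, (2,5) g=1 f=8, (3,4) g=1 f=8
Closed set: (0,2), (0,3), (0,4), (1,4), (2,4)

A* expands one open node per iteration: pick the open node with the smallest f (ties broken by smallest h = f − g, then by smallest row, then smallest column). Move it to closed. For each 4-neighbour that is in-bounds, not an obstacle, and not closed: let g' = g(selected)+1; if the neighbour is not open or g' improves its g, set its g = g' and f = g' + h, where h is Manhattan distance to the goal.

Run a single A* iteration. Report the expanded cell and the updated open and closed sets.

expanded=(1,3); open=[(0,5) g=3 f=8, (1,5) g=2 f=8, (2,3) g=1 f=6, (2,5) g=1 f=8, (3,4) g=1 f=8]; closed=[(0,2), (0,3), (0,4), (1,3), (1,4), (2,4)]

step 1: expand (1,3) (f=6, h=4) → closed; open now [(0,5) g=3 f=8, (1,5) g=2 f=8, (2,3) g=1 f=6, (2,5) g=1 f=8, (3,4) g=1 f=8]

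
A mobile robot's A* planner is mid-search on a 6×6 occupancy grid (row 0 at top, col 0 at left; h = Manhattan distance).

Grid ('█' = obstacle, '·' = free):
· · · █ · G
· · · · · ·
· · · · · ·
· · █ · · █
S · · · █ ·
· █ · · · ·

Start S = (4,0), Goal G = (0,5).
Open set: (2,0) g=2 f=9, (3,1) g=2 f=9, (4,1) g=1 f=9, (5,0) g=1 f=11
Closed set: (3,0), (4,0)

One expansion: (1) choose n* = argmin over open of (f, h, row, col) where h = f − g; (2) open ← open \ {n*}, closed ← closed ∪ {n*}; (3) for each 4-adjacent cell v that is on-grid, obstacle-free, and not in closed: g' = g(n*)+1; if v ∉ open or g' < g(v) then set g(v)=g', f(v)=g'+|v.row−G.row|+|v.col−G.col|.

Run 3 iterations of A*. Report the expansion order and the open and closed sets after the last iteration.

order=[(2,0) → (1,0) → (0,0)]; open=[(0,1) g=5 f=9, (1,1) g=4 f=9, (2,1) g=3 f=9, (3,1) g=2 f=9, (4,1) g=1 f=9, (5,0) g=1 f=11]; closed=[(0,0), (1,0), (2,0), (3,0), (4,0)]

step 1: expand (2,0) (f=9, h=7) → closed; open now [(1,0) g=3 f=9, (2,1) g=3 f=9, (3,1) g=2 f=9, (4,1) g=1 f=9, (5,0) g=1 f=11]
step 2: expand (1,0) (f=9, h=6) → closed; open now [(0,0) g=4 f=9, (1,1) g=4 f=9, (2,1) g=3 f=9, (3,1) g=2 f=9, (4,1) g=1 f=9, (5,0) g=1 f=11]
step 3: expand (0,0) (f=9, h=5) → closed; open now [(0,1) g=5 f=9, (1,1) g=4 f=9, (2,1) g=3 f=9, (3,1) g=2 f=9, (4,1) g=1 f=9, (5,0) g=1 f=11]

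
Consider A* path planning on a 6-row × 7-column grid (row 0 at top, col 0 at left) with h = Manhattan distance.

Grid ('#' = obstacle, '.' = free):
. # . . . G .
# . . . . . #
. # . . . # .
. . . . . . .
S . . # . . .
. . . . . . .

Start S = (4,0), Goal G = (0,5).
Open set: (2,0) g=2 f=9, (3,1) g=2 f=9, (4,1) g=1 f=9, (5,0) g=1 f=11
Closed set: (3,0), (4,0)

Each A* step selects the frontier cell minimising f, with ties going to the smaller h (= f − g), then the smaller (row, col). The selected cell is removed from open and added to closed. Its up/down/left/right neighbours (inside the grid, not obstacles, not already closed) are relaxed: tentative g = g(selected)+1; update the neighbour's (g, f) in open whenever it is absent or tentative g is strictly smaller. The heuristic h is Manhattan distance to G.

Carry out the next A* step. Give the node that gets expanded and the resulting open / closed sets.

expanded=(2,0); open=[(3,1) g=2 f=9, (4,1) g=1 f=9, (5,0) g=1 f=11]; closed=[(2,0), (3,0), (4,0)]

step 1: expand (2,0) (f=9, h=7) → closed; open now [(3,1) g=2 f=9, (4,1) g=1 f=9, (5,0) g=1 f=11]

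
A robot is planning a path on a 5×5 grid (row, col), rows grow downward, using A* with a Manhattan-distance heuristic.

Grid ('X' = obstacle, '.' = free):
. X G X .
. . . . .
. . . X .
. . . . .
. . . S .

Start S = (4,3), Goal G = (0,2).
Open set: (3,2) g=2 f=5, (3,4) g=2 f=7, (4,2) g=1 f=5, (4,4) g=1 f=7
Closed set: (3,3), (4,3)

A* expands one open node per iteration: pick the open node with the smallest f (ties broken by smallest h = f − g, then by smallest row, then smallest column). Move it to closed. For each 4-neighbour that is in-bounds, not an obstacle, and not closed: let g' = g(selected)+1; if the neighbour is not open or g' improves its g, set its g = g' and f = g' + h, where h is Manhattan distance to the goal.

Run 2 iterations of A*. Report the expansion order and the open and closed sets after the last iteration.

step 1: expand (3,2) (f=5, h=3) → closed; open now [(2,2) g=3 f=5, (3,1) g=3 f=7, (3,4) g=2 f=7, (4,2) g=1 f=5, (4,4) g=1 f=7]
step 2: expand (2,2) (f=5, h=2) → closed; open now [(1,2) g=4 f=5, (2,1) g=4 f=7, (3,1) g=3 f=7, (3,4) g=2 f=7, (4,2) g=1 f=5, (4,4) g=1 f=7]

order=[(3,2) → (2,2)]; open=[(1,2) g=4 f=5, (2,1) g=4 f=7, (3,1) g=3 f=7, (3,4) g=2 f=7, (4,2) g=1 f=5, (4,4) g=1 f=7]; closed=[(2,2), (3,2), (3,3), (4,3)]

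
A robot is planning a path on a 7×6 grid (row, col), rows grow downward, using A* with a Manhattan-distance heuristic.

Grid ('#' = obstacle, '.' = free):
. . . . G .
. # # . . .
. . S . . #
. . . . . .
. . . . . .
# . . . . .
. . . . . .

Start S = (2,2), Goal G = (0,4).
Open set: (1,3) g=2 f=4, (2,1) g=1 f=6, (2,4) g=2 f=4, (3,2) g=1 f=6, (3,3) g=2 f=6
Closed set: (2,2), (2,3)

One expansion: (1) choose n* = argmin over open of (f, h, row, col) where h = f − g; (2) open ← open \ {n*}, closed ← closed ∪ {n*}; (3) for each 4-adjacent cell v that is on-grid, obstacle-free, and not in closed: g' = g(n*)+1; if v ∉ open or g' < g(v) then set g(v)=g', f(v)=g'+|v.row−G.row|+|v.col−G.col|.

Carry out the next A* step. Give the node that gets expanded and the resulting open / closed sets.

step 1: expand (1,3) (f=4, h=2) → closed; open now [(0,3) g=3 f=4, (1,4) g=3 f=4, (2,1) g=1 f=6, (2,4) g=2 f=4, (3,2) g=1 f=6, (3,3) g=2 f=6]

expanded=(1,3); open=[(0,3) g=3 f=4, (1,4) g=3 f=4, (2,1) g=1 f=6, (2,4) g=2 f=4, (3,2) g=1 f=6, (3,3) g=2 f=6]; closed=[(1,3), (2,2), (2,3)]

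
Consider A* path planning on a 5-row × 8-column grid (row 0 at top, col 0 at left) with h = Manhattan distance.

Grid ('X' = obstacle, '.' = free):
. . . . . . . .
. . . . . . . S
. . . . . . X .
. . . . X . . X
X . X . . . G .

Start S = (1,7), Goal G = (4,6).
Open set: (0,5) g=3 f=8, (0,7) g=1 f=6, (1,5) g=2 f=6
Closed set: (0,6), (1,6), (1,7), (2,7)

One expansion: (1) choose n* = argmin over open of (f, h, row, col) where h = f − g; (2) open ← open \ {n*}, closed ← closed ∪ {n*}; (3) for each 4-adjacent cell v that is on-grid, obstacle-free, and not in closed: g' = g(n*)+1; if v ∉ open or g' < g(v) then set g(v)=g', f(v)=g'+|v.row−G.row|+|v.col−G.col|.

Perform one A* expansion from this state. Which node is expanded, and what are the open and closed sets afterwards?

expanded=(1,5); open=[(0,5) g=3 f=8, (0,7) g=1 f=6, (1,4) g=3 f=8, (2,5) g=3 f=6]; closed=[(0,6), (1,5), (1,6), (1,7), (2,7)]

step 1: expand (1,5) (f=6, h=4) → closed; open now [(0,5) g=3 f=8, (0,7) g=1 f=6, (1,4) g=3 f=8, (2,5) g=3 f=6]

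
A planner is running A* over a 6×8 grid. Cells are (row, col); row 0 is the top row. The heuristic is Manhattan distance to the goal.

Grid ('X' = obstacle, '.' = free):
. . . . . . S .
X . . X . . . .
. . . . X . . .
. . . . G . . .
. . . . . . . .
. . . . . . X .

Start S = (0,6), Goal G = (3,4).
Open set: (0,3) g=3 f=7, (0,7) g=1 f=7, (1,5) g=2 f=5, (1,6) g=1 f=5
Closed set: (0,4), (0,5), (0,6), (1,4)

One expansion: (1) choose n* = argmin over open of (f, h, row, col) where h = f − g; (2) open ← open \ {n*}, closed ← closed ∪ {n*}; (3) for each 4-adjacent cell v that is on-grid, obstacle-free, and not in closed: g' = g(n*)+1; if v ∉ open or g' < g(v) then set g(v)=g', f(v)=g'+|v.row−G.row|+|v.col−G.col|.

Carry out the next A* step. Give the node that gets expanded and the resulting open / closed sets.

step 1: expand (1,5) (f=5, h=3) → closed; open now [(0,3) g=3 f=7, (0,7) g=1 f=7, (1,6) g=1 f=5, (2,5) g=3 f=5]

expanded=(1,5); open=[(0,3) g=3 f=7, (0,7) g=1 f=7, (1,6) g=1 f=5, (2,5) g=3 f=5]; closed=[(0,4), (0,5), (0,6), (1,4), (1,5)]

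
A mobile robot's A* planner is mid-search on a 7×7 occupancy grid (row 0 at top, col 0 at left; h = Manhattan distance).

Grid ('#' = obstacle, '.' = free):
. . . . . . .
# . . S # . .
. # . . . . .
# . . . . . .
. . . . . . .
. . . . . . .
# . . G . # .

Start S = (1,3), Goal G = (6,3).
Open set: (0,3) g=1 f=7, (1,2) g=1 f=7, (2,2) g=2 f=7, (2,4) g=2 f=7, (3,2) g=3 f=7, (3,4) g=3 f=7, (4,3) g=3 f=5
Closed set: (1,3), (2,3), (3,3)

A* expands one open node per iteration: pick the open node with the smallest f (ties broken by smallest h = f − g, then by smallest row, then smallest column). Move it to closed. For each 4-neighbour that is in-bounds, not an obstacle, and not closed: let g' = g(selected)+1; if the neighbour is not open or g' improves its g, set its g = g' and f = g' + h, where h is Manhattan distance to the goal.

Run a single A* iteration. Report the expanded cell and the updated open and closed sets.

step 1: expand (4,3) (f=5, h=2) → closed; open now [(0,3) g=1 f=7, (1,2) g=1 f=7, (2,2) g=2 f=7, (2,4) g=2 f=7, (3,2) g=3 f=7, (3,4) g=3 f=7, (4,2) g=4 f=7, (4,4) g=4 f=7, (5,3) g=4 f=5]

expanded=(4,3); open=[(0,3) g=1 f=7, (1,2) g=1 f=7, (2,2) g=2 f=7, (2,4) g=2 f=7, (3,2) g=3 f=7, (3,4) g=3 f=7, (4,2) g=4 f=7, (4,4) g=4 f=7, (5,3) g=4 f=5]; closed=[(1,3), (2,3), (3,3), (4,3)]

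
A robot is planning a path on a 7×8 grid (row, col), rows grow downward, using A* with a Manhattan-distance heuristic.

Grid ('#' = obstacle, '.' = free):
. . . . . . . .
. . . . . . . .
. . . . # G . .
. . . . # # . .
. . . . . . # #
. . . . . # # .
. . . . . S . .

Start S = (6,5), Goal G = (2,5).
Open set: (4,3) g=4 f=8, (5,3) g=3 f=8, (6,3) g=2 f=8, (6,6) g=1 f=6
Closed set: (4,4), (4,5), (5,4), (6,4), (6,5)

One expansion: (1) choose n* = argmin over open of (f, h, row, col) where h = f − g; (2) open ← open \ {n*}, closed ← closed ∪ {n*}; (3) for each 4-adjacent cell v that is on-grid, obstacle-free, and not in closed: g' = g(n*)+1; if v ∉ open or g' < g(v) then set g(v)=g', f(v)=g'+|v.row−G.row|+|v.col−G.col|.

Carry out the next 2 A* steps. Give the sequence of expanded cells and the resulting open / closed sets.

order=[(6,6) → (4,3)]; open=[(3,3) g=5 f=8, (4,2) g=5 f=10, (5,3) g=3 f=8, (6,3) g=2 f=8, (6,7) g=2 f=8]; closed=[(4,3), (4,4), (4,5), (5,4), (6,4), (6,5), (6,6)]

step 1: expand (6,6) (f=6, h=5) → closed; open now [(4,3) g=4 f=8, (5,3) g=3 f=8, (6,3) g=2 f=8, (6,7) g=2 f=8]
step 2: expand (4,3) (f=8, h=4) → closed; open now [(3,3) g=5 f=8, (4,2) g=5 f=10, (5,3) g=3 f=8, (6,3) g=2 f=8, (6,7) g=2 f=8]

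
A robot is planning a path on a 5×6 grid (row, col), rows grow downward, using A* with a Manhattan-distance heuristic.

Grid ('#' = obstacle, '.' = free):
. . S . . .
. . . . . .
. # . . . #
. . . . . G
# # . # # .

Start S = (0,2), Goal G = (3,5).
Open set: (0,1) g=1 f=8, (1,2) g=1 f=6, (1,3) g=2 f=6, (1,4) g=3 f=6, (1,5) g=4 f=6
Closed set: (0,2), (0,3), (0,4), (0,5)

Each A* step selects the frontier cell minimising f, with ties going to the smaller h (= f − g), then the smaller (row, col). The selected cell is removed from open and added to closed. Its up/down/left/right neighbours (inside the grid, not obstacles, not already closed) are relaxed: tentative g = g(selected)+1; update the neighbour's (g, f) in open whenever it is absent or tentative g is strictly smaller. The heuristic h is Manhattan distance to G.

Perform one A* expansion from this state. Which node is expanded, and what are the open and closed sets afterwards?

expanded=(1,5); open=[(0,1) g=1 f=8, (1,2) g=1 f=6, (1,3) g=2 f=6, (1,4) g=3 f=6]; closed=[(0,2), (0,3), (0,4), (0,5), (1,5)]

step 1: expand (1,5) (f=6, h=2) → closed; open now [(0,1) g=1 f=8, (1,2) g=1 f=6, (1,3) g=2 f=6, (1,4) g=3 f=6]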